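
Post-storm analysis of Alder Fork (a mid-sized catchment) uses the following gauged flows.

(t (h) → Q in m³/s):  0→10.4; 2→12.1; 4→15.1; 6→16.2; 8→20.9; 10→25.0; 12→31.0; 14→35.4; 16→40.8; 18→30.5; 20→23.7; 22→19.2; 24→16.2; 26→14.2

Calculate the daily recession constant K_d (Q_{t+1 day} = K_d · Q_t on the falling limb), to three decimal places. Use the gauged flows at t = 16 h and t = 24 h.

K_d ≈ 0.063

Between t = 16 h and t = 24 h the flow falls from 40.8 to 16.2 m³/s over 4×2 h = 8 h.
Per-interval ratio K = (16.2/40.8)^(1/4) = 0.7938; K_d = K^(24/2) = 0.063.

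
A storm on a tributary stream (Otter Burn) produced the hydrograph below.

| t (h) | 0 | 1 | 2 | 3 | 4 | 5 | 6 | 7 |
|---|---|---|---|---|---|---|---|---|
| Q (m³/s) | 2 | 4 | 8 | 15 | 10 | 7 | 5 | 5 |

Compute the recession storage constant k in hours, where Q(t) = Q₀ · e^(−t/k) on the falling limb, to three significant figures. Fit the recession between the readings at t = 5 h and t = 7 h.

k ≈ 5.94 h

On the falling limb, Q drops from 7 to 5 m³/s between t = 5 h and t = 7 h (Δt = 2 h).
k = −Δt / ln(Q₂/Q₁) = −2 / ln(5/7) = 5.94 h.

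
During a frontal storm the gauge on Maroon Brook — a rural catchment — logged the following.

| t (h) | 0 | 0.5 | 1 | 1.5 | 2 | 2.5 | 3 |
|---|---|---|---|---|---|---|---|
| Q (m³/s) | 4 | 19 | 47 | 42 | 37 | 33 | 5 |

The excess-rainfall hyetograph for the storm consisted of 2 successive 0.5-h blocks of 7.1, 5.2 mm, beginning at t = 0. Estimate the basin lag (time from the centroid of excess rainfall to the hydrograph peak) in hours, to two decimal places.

t_L ≈ 0.54 h

Centroid of excess rainfall: t_c = Σ P_i·t̄_i / ΣP_i = 0.4614 h (block centres at 0.25, 0.75 h).
Hydrograph peak occurs at t = 1 h, so basin lag t_L = 1 − 0.4614 = 0.54 h.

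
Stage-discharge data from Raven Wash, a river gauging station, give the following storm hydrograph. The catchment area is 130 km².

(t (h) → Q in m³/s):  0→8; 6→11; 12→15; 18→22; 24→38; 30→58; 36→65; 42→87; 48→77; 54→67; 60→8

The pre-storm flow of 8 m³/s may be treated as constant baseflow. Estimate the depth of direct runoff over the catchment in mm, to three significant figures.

d ≈ 61.1 mm

Direct runoff: 0.0, 3.0, 7.0, 14.0, 30.0, 50.0, 57.0, 79.0, 69.0, 59.0, 0.0 m³/s; ΣQ_DR = 368.0 m³/s.
V = ΣQ_DR · Δt = 368.0 × 21600 s = 7.949 × 10^6 m³.
Over A = 130 km², depth = V / A = 61.1 mm.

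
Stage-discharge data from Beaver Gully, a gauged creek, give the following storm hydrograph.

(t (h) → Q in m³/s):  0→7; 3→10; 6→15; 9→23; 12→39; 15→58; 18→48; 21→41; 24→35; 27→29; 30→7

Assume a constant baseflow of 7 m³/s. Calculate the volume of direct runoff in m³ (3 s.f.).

V ≈ 2.54 × 10^6 m³

Direct-runoff ordinates (Q − Q_b): 0.0, 3.0, 8.0, 16.0, 32.0, 51.0, 41.0, 34.0, 28.0, 22.0, 0.0 m³/s.
ΣQ_DR = 235.0 m³/s.
With Δt = 3 h = 10800 s, V = ΣQ_DR · Δt = 235.0 × 10800 = 2.54 × 10^6 m³.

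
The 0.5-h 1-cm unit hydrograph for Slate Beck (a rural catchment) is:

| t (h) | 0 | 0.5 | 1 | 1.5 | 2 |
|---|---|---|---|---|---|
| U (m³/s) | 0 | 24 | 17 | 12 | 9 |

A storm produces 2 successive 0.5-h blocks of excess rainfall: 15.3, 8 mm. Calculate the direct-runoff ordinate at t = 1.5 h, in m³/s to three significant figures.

Q ≈ 32.0 m³/s

By discrete convolution, Q_j = Σ (P_i / 10 mm) · U_{j−i}.
At t = 1.5 h (j=3): Q = (15.3/10)·12 + (8/10)·17 = 32.0 m³/s.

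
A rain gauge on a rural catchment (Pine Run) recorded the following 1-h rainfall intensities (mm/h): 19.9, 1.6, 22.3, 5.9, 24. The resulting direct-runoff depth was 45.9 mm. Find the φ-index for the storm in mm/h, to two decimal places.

φ ≈ 6.77 mm/h

Only the 3 blocks with intensity above φ contribute runoff: 19.9, 22.3, 24 mm/h.
Σ(I−φ)·Δt = d  ⇒  (19.9+22.3+24 − 3φ)·1 = 45.9
φ = (66.20 − 45.9/1) / 3 = 6.77 mm/h.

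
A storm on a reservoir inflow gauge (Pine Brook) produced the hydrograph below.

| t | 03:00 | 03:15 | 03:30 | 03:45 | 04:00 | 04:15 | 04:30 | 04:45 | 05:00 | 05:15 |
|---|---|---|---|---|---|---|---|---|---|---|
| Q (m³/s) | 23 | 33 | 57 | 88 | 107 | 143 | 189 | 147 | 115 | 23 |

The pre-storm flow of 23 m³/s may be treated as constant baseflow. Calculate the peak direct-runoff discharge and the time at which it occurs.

Q_p = 166.0 m³/s at t = 04:30

Subtracting baseflow gives direct-runoff ordinates: 0.0, 10.0, 34.0, 65.0, 84.0, 120.0, 166.0, 124.0, 92.0, 0.0 m³/s.
The maximum is 166.0 m³/s, occurring at the reading for t = 04:30.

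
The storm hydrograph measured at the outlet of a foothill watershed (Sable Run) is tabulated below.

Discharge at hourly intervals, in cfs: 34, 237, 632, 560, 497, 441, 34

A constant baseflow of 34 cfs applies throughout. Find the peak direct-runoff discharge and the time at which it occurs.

Subtracting baseflow gives direct-runoff ordinates: 0.0, 203.0, 598.0, 526.0, 463.0, 407.0, 0.0 cfs.
The maximum is 598.0 cfs, occurring at the reading for t = 2 h.

Q_p = 598.0 cfs at t = 2 h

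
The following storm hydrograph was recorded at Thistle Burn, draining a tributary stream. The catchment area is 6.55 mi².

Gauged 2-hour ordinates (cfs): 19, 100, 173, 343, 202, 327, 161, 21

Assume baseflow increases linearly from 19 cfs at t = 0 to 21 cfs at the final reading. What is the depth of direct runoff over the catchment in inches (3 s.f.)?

Direct runoff: 0.00, 80.71, 153.43, 323.14, 181.86, 306.57, 140.29, 0.00 cfs; ΣQ_DR = 1186 cfs.
V = ΣQ_DR · Δt = 1186 × 7200 s = 8.539 × 10^6 ft³.
Over A = 6.55 mi², depth = V / A = 0.561 in.

d ≈ 0.561 in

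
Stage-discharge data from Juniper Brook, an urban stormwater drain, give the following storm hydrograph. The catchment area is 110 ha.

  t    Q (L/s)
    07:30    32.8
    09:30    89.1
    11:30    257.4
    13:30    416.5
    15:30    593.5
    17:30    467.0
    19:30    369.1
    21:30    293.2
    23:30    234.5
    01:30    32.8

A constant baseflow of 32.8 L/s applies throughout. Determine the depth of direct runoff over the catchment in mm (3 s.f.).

Direct runoff: 0.0, 56.3, 224.6, 383.7, 560.7, 434.2, 336.3, 260.4, 201.7, 0.0 L/s; ΣQ_DR = 2458 L/s.
V = ΣQ_DR · Δt = 2458 × 7200 s = 1.770 × 10^7 L.
Over A = 110 ha, depth = V / A = 16.1 mm.

d ≈ 16.1 mm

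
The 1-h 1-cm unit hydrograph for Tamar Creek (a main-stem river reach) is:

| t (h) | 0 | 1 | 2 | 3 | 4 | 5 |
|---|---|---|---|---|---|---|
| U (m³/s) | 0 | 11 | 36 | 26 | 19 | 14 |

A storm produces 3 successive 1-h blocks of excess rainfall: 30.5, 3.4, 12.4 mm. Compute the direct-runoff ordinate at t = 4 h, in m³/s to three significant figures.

By discrete convolution, Q_j = Σ (P_i / 10 mm) · U_{j−i}.
At t = 4 h (j=4): Q = (30.5/10)·19 + (3.4/10)·26 + (12.4/10)·36 = 111 m³/s.

Q ≈ 111 m³/s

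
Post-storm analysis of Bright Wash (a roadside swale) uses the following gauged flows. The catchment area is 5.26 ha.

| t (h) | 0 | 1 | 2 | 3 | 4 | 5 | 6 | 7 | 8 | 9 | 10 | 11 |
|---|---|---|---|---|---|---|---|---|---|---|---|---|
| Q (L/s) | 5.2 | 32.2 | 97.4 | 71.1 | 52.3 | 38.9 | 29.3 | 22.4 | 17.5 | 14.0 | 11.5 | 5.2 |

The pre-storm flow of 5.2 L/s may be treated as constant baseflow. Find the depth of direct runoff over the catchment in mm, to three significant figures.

d ≈ 22.9 mm

Direct runoff: 0.0, 27.0, 92.2, 65.9, 47.1, 33.7, 24.1, 17.2, 12.3, 8.8, 6.3, 0.0 L/s; ΣQ_DR = 334.6 L/s.
V = ΣQ_DR · Δt = 334.6 × 3600 s = 1.205 × 10^6 L.
Over A = 5.26 ha, depth = V / A = 22.9 mm.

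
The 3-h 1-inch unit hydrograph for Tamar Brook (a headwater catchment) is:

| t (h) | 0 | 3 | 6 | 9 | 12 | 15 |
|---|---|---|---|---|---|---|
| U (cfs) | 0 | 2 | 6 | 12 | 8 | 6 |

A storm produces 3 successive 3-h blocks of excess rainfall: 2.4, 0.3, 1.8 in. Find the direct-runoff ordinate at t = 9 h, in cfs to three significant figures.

Q ≈ 34.2 cfs

By discrete convolution, Q_j = Σ (P_i / 1 in) · U_{j−i}.
At t = 9 h (j=3): Q = (2.4/1)·12 + (0.3/1)·6 + (1.8/1)·2 = 34.2 cfs.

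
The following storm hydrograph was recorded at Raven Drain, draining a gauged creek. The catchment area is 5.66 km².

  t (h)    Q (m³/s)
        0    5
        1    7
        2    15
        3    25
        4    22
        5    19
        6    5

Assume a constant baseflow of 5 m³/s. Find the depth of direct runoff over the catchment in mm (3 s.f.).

Direct runoff: 0.0, 2.0, 10.0, 20.0, 17.0, 14.0, 0.0 m³/s; ΣQ_DR = 63.00 m³/s.
V = ΣQ_DR · Δt = 63.00 × 3600 s = 2.268 × 10^5 m³.
Over A = 5.66 km², depth = V / A = 40.1 mm.

d ≈ 40.1 mm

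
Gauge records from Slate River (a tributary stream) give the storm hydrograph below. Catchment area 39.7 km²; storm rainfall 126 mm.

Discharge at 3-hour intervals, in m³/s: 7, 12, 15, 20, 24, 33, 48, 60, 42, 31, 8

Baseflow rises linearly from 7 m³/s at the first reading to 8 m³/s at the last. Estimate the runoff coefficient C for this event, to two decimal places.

C ≈ 0.47

ΣQ_DR = 217.5 m³/s; V = ΣQ_DR·Δt = 2.349 × 10^6 m³.
Runoff depth d = V / A = 59.17 mm.
C = d / P = 59.17 / 126 = 0.47.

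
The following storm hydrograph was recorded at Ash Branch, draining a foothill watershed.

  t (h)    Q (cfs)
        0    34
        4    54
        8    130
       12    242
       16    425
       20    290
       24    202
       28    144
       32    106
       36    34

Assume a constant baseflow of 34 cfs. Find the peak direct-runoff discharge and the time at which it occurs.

Subtracting baseflow gives direct-runoff ordinates: 0.0, 20.0, 96.0, 208.0, 391.0, 256.0, 168.0, 110.0, 72.0, 0.0 cfs.
The maximum is 391.0 cfs, occurring at the reading for t = 16 h.

Q_p = 391.0 cfs at t = 16 h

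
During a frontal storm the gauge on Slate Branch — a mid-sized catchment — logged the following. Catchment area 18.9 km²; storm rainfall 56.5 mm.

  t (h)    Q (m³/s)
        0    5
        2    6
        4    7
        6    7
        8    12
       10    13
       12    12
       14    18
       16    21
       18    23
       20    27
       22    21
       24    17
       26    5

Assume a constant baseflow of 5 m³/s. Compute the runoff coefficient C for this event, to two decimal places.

C ≈ 0.84

ΣQ_DR = 124.0 m³/s; V = ΣQ_DR·Δt = 8.928 × 10^5 m³.
Runoff depth d = V / A = 47.24 mm.
C = d / P = 47.24 / 56.5 = 0.84.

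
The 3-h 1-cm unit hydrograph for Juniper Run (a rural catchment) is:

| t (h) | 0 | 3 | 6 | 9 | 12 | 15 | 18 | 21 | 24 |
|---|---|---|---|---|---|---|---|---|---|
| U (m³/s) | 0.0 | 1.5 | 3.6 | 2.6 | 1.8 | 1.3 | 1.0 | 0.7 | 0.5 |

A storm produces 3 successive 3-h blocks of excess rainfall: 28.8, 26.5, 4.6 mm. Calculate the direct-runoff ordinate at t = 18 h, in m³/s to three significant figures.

By discrete convolution, Q_j = Σ (P_i / 10 mm) · U_{j−i}.
At t = 18 h (j=6): Q = (28.8/10)·1.0 + (26.5/10)·1.3 + (4.6/10)·1.8 = 7.15 m³/s.

Q ≈ 7.15 m³/s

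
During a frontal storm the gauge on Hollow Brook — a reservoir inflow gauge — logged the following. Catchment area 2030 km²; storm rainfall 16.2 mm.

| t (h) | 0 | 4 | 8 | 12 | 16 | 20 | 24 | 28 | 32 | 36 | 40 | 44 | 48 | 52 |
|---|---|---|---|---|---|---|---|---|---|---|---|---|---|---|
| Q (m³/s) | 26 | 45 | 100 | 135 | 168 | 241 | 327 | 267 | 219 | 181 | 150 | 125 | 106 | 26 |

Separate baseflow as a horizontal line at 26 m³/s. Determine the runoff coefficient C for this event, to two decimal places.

C ≈ 0.77

ΣQ_DR = 1752 m³/s; V = ΣQ_DR·Δt = 2.523 × 10^7 m³.
Runoff depth d = V / A = 12.43 mm.
C = d / P = 12.43 / 16.2 = 0.77.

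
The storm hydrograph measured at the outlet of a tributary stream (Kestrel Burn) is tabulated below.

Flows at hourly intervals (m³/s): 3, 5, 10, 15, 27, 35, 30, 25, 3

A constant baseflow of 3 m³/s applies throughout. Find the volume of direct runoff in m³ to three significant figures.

V ≈ 4.54 × 10^5 m³

Direct-runoff ordinates (Q − Q_b): 0.0, 2.0, 7.0, 12.0, 24.0, 32.0, 27.0, 22.0, 0.0 m³/s.
ΣQ_DR = 126.0 m³/s.
With Δt = 1 h = 3600 s, V = ΣQ_DR · Δt = 126.0 × 3600 = 4.54 × 10^5 m³.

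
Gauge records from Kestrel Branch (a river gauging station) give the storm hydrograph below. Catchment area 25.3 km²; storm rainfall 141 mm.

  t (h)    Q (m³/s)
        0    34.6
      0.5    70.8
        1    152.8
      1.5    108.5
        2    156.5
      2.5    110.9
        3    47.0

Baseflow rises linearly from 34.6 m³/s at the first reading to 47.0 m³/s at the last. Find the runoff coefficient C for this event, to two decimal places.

C ≈ 0.20

ΣQ_DR = 395.5 m³/s; V = ΣQ_DR·Δt = 7.119 × 10^5 m³.
Runoff depth d = V / A = 28.14 mm.
C = d / P = 28.14 / 141 = 0.20.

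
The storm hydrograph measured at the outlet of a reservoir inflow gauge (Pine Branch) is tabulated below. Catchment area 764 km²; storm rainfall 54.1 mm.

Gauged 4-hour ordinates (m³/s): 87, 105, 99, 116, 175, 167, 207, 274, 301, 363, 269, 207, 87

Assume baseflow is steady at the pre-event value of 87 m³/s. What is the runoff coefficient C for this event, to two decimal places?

ΣQ_DR = 1326 m³/s; V = ΣQ_DR·Δt = 1.909 × 10^7 m³.
Runoff depth d = V / A = 24.99 mm.
C = d / P = 24.99 / 54.1 = 0.46.

C ≈ 0.46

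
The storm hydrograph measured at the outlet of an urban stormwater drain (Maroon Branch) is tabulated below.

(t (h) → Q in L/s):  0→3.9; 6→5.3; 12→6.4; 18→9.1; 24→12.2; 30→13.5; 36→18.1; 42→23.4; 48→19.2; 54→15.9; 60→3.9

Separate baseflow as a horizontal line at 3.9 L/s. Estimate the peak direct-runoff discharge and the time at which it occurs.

Q_p = 19.5 L/s at t = 42 h

Subtracting baseflow gives direct-runoff ordinates: 0.0, 1.4, 2.5, 5.2, 8.3, 9.6, 14.2, 19.5, 15.3, 12.0, 0.0 L/s.
The maximum is 19.5 L/s, occurring at the reading for t = 42 h.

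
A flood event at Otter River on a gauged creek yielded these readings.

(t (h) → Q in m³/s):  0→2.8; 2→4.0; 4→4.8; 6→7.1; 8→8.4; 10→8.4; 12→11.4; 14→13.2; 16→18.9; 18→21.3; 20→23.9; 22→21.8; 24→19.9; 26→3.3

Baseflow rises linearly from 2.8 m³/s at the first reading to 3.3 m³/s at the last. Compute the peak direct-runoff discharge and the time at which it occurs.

Q_p = 20.72 m³/s at t = 20 h

Subtracting baseflow gives direct-runoff ordinates: 0.00, 1.16, 1.92, 4.18, 5.45, 5.41, 8.37, 10.13, 15.79, 18.15, 20.72, 18.58, 16.64, 0.00 m³/s.
The maximum is 20.72 m³/s, occurring at the reading for t = 20 h.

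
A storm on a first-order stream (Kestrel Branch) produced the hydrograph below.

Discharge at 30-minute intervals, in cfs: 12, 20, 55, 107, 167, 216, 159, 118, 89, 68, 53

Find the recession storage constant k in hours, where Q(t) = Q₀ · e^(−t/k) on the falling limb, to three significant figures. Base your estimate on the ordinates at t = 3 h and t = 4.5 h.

On the falling limb, Q drops from 159 to 68 cfs between t = 3 h and t = 4.5 h (Δt = 1.5 h).
k = −Δt / ln(Q₂/Q₁) = −1.5 / ln(68/159) = 1.77 h.

k ≈ 1.77 h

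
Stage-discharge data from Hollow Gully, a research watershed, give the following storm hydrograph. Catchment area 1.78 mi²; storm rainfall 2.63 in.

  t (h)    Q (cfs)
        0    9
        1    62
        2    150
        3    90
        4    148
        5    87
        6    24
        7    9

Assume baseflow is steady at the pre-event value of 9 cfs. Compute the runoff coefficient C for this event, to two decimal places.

C ≈ 0.17

ΣQ_DR = 507.0 cfs; V = ΣQ_DR·Δt = 1.825 × 10^6 ft³.
Runoff depth d = V / A = 0.4414 in.
C = d / P = 0.4414 / 2.63 = 0.17.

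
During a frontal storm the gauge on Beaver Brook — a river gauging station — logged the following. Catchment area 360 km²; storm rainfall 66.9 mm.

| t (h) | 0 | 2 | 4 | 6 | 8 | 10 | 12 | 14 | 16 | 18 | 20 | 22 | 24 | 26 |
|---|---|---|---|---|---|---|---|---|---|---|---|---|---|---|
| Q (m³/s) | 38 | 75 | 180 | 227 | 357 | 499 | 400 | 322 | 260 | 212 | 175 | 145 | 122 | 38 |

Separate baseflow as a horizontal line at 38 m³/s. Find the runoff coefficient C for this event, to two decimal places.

C ≈ 0.75

ΣQ_DR = 2518 m³/s; V = ΣQ_DR·Δt = 1.813 × 10^7 m³.
Runoff depth d = V / A = 50.36 mm.
C = d / P = 50.36 / 66.9 = 0.75.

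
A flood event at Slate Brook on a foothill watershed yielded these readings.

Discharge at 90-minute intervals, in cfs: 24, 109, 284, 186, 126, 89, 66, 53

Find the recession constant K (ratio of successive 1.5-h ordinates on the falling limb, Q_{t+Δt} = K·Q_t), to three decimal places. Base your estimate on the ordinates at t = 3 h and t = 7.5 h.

Using the recession-limb readings at t = 3 h and t = 7.5 h: Q falls from 284 to 89 cfs over 3 intervals.
K = (Q₂/Q₁)^(1/3) = (89/284)^(1/3) = 0.679.

K ≈ 0.679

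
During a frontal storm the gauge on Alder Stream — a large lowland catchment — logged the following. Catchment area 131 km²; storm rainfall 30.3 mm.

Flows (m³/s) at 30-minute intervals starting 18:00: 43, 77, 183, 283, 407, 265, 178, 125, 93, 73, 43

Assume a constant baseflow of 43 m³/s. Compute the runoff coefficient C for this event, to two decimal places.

C ≈ 0.59

ΣQ_DR = 1297 m³/s; V = ΣQ_DR·Δt = 2.335 × 10^6 m³.
Runoff depth d = V / A = 17.82 mm.
C = d / P = 17.82 / 30.3 = 0.59.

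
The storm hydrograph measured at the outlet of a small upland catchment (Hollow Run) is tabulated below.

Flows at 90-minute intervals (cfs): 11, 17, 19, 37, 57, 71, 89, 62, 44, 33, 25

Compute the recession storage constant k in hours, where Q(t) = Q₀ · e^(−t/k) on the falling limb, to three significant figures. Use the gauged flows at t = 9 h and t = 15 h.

On the falling limb, Q drops from 89 to 25 cfs between t = 9 h and t = 15 h (Δt = 6 h).
k = −Δt / ln(Q₂/Q₁) = −6 / ln(25/89) = 4.73 h.

k ≈ 4.73 h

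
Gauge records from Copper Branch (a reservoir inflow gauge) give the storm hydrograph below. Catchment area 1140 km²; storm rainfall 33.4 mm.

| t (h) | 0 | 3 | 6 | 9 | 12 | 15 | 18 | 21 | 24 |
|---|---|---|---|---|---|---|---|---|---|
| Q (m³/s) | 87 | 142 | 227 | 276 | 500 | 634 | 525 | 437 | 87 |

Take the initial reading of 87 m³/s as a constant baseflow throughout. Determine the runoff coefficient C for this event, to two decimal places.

ΣQ_DR = 2132 m³/s; V = ΣQ_DR·Δt = 2.303 × 10^7 m³.
Runoff depth d = V / A = 20.20 mm.
C = d / P = 20.20 / 33.4 = 0.60.

C ≈ 0.60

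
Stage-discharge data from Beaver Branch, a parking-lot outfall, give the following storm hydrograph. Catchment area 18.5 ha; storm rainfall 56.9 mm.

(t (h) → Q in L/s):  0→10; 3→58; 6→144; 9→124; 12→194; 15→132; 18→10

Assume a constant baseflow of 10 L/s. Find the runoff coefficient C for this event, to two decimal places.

C ≈ 0.62

ΣQ_DR = 602.0 L/s; V = ΣQ_DR·Δt = 6.502 × 10^6 L.
Runoff depth d = V / A = 35.14 mm.
C = d / P = 35.14 / 56.9 = 0.62.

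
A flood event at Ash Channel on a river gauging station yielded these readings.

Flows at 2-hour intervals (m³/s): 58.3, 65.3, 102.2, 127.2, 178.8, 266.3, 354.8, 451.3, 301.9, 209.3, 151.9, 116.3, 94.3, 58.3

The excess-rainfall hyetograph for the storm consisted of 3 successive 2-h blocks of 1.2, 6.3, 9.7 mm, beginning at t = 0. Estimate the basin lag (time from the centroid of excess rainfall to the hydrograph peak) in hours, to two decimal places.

t_L ≈ 10.01 h

Centroid of excess rainfall: t_c = Σ P_i·t̄_i / ΣP_i = 3.9884 h (block centres at 1, 3, 5 h).
Hydrograph peak occurs at t = 14 h, so basin lag t_L = 14 − 3.9884 = 10.01 h.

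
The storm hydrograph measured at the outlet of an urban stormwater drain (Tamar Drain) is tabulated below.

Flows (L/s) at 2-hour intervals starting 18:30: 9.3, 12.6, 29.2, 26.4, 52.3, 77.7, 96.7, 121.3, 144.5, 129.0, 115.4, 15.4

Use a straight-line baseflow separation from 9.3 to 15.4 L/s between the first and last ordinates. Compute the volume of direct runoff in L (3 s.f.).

V ≈ 4.91 × 10^6 L

Direct-runoff ordinates (Q − Q_b): 0.00, 2.75, 18.79, 15.44, 40.78, 65.63, 84.07, 108.12, 130.76, 114.71, 100.55, 0.00 L/s.
ΣQ_DR = 681.6 L/s.
With Δt = 2 h = 7200 s, V = ΣQ_DR · Δt = 681.6 × 7200 = 4.91 × 10^6 L.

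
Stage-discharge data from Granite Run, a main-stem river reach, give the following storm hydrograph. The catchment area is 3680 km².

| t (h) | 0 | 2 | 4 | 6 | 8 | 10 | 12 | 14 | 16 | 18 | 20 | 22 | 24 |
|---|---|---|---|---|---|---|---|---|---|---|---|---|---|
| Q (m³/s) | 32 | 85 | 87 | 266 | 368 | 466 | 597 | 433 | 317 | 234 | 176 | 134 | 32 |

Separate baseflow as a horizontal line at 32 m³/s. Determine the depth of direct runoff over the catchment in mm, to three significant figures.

Direct runoff: 0.0, 53.0, 55.0, 234.0, 336.0, 434.0, 565.0, 401.0, 285.0, 202.0, 144.0, 102.0, 0.0 m³/s; ΣQ_DR = 2811 m³/s.
V = ΣQ_DR · Δt = 2811 × 7200 s = 2.024 × 10^7 m³.
Over A = 3680 km², depth = V / A = 5.50 mm.

d ≈ 5.50 mm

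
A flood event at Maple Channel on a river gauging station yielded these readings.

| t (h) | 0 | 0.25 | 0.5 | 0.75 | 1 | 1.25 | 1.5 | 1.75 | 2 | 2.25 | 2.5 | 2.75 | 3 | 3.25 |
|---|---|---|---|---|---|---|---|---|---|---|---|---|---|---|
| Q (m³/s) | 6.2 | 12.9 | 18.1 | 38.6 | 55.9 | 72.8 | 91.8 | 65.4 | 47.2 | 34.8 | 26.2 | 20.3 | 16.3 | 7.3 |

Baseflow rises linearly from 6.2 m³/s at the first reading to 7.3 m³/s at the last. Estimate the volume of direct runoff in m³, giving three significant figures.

V ≈ 3.77 × 10^5 m³

Direct-runoff ordinates (Q − Q_b): 0.00, 6.62, 11.73, 32.15, 49.36, 66.18, 85.09, 58.61, 40.32, 27.84, 19.15, 13.17, 9.08, 0.00 m³/s.
ΣQ_DR = 419.3 m³/s.
With Δt = 0.25 h = 900 s, V = ΣQ_DR · Δt = 419.3 × 900 = 3.77 × 10^5 m³.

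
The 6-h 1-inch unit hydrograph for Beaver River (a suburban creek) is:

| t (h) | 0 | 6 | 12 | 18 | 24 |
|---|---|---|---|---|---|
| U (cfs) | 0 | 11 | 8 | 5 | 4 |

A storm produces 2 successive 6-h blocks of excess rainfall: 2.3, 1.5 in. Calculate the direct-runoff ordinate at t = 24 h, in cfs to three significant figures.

By discrete convolution, Q_j = Σ (P_i / 1 in) · U_{j−i}.
At t = 24 h (j=4): Q = (2.3/1)·4 + (1.5/1)·5 = 16.7 cfs.

Q ≈ 16.7 cfs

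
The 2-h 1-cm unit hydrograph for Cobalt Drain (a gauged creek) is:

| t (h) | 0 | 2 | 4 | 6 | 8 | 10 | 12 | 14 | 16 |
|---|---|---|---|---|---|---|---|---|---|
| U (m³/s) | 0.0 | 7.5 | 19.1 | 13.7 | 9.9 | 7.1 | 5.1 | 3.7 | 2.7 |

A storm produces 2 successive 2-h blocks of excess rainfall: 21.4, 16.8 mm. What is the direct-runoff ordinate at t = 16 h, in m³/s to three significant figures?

By discrete convolution, Q_j = Σ (P_i / 10 mm) · U_{j−i}.
At t = 16 h (j=8): Q = (21.4/10)·2.7 + (16.8/10)·3.7 = 12.0 m³/s.

Q ≈ 12.0 m³/s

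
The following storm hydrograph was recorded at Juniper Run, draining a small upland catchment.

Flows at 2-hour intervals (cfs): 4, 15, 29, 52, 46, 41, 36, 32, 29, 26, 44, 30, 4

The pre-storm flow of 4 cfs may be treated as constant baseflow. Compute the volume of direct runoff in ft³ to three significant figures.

Direct-runoff ordinates (Q − Q_b): 0.0, 11.0, 25.0, 48.0, 42.0, 37.0, 32.0, 28.0, 25.0, 22.0, 40.0, 26.0, 0.0 cfs.
ΣQ_DR = 336.0 cfs.
With Δt = 2 h = 7200 s, V = ΣQ_DR · Δt = 336.0 × 7200 = 2.42 × 10^6 ft³.

V ≈ 2.42 × 10^6 ft³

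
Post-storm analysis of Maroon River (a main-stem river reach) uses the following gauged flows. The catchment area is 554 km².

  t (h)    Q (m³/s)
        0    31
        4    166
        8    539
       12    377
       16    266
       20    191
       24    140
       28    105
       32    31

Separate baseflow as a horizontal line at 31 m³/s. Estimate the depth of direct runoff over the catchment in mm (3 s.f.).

Direct runoff: 0.0, 135.0, 508.0, 346.0, 235.0, 160.0, 109.0, 74.0, 0.0 m³/s; ΣQ_DR = 1567 m³/s.
V = ΣQ_DR · Δt = 1567 × 14400 s = 2.256 × 10^7 m³.
Over A = 554 km², depth = V / A = 40.7 mm.

d ≈ 40.7 mm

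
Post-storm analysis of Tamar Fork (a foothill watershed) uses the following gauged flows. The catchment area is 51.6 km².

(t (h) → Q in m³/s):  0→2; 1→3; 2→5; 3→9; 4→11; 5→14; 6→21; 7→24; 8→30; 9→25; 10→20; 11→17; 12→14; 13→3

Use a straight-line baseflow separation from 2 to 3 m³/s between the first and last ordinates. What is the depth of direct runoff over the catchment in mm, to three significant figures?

d ≈ 11.4 mm

Direct runoff: 0.00, 0.92, 2.85, 6.77, 8.69, 11.62, 18.54, 21.46, 27.38, 22.31, 17.23, 14.15, 11.08, 0.00 m³/s; ΣQ_DR = 163.0 m³/s.
V = ΣQ_DR · Δt = 163.0 × 3600 s = 5.868 × 10^5 m³.
Over A = 51.6 km², depth = V / A = 11.4 mm.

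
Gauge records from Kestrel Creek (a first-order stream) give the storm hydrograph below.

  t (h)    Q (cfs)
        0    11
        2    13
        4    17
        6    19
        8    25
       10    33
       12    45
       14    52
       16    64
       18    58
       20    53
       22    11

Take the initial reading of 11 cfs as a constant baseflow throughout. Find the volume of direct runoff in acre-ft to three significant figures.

Direct-runoff ordinates (Q − Q_b): 0.0, 2.0, 6.0, 8.0, 14.0, 22.0, 34.0, 41.0, 53.0, 47.0, 42.0, 0.0 cfs.
ΣQ_DR = 269.0 cfs.
With Δt = 2 h = 7200 s, V = ΣQ_DR · Δt = 269.0 × 7200 = 1.94 × 10^6 ft³ = 44.5 acre-ft.

V ≈ 44.5 acre-ft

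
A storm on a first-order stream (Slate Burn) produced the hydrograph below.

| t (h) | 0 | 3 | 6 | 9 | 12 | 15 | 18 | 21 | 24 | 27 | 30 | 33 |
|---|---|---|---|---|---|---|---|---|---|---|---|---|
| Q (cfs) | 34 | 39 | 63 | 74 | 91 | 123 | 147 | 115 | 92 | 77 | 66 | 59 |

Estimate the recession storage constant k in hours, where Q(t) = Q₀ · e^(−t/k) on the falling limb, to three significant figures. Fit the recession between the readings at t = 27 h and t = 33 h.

k ≈ 22.5 h

On the falling limb, Q drops from 77 to 59 cfs between t = 27 h and t = 33 h (Δt = 6 h).
k = −Δt / ln(Q₂/Q₁) = −6 / ln(59/77) = 22.5 h.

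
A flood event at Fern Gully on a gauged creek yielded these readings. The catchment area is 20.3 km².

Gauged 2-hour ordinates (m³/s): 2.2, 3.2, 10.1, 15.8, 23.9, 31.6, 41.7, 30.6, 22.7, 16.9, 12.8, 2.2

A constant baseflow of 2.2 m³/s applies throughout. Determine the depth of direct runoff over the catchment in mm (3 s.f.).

d ≈ 66.4 mm

Direct runoff: 0.0, 1.0, 7.9, 13.6, 21.7, 29.4, 39.5, 28.4, 20.5, 14.7, 10.6, 0.0 m³/s; ΣQ_DR = 187.3 m³/s.
V = ΣQ_DR · Δt = 187.3 × 7200 s = 1.349 × 10^6 m³.
Over A = 20.3 km², depth = V / A = 66.4 mm.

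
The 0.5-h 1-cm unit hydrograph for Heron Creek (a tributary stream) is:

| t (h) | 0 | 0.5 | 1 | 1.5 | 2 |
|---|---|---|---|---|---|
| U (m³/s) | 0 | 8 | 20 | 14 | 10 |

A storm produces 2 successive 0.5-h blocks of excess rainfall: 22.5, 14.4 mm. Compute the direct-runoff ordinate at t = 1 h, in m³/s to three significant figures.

By discrete convolution, Q_j = Σ (P_i / 10 mm) · U_{j−i}.
At t = 1 h (j=2): Q = (22.5/10)·20 + (14.4/10)·8 = 56.5 m³/s.

Q ≈ 56.5 m³/s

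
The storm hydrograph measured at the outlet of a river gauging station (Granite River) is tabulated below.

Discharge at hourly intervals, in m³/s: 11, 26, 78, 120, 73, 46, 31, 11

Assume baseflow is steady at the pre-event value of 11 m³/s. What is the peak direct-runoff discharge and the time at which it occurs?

Subtracting baseflow gives direct-runoff ordinates: 0.0, 15.0, 67.0, 109.0, 62.0, 35.0, 20.0, 0.0 m³/s.
The maximum is 109.0 m³/s, occurring at the reading for t = 3 h.

Q_p = 109.0 m³/s at t = 3 h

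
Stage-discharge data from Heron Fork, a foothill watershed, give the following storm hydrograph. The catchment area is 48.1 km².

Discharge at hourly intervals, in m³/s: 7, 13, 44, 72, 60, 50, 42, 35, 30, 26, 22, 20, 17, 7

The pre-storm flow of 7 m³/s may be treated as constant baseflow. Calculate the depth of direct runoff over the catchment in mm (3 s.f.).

Direct runoff: 0.0, 6.0, 37.0, 65.0, 53.0, 43.0, 35.0, 28.0, 23.0, 19.0, 15.0, 13.0, 10.0, 0.0 m³/s; ΣQ_DR = 347.0 m³/s.
V = ΣQ_DR · Δt = 347.0 × 3600 s = 1.249 × 10^6 m³.
Over A = 48.1 km², depth = V / A = 26.0 mm.

d ≈ 26.0 mm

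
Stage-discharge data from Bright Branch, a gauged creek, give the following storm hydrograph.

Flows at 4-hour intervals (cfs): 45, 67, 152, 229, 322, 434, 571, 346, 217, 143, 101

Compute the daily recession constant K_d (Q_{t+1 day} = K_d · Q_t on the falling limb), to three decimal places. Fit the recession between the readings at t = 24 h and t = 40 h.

Between t = 24 h and t = 40 h the flow falls from 571 to 101 cfs over 4×4 h = 16 h.
Per-interval ratio K = (101/571)^(1/4) = 0.6485; K_d = K^(24/4) = 0.074.

K_d ≈ 0.074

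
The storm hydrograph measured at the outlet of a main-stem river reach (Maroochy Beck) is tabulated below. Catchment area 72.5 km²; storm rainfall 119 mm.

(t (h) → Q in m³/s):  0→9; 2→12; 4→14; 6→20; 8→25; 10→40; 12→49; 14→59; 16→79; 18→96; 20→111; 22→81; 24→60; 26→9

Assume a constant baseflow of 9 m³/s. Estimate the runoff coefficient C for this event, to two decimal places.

C ≈ 0.45

ΣQ_DR = 538.0 m³/s; V = ΣQ_DR·Δt = 3.874 × 10^6 m³.
Runoff depth d = V / A = 53.43 mm.
C = d / P = 53.43 / 119 = 0.45.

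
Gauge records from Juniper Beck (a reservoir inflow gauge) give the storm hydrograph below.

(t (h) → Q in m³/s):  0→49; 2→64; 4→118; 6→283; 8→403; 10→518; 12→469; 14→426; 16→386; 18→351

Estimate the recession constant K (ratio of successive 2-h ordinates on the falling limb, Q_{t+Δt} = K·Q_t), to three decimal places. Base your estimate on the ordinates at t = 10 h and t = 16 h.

K ≈ 0.907

Using the recession-limb readings at t = 10 h and t = 16 h: Q falls from 518 to 386 m³/s over 3 intervals.
K = (Q₂/Q₁)^(1/3) = (386/518)^(1/3) = 0.907.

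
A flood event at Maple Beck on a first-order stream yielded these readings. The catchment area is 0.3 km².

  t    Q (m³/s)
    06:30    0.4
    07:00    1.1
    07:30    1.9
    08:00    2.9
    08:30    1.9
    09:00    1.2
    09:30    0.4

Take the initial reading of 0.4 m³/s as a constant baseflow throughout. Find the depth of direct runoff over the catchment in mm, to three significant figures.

Direct runoff: 0.0, 0.7, 1.5, 2.5, 1.5, 0.8, 0.0 m³/s; ΣQ_DR = 7.000 m³/s.
V = ΣQ_DR · Δt = 7.000 × 1800 s = 12600 m³.
Over A = 0.3 km², depth = V / A = 42.0 mm.

d ≈ 42.0 mm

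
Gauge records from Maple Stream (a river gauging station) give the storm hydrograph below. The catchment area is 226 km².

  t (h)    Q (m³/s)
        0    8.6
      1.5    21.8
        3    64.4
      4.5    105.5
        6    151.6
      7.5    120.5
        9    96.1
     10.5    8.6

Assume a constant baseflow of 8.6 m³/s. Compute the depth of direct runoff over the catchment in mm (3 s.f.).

d ≈ 12.1 mm

Direct runoff: 0.0, 13.2, 55.8, 96.9, 143.0, 111.9, 87.5, 0.0 m³/s; ΣQ_DR = 508.3 m³/s.
V = ΣQ_DR · Δt = 508.3 × 5400 s = 2.745 × 10^6 m³.
Over A = 226 km², depth = V / A = 12.1 mm.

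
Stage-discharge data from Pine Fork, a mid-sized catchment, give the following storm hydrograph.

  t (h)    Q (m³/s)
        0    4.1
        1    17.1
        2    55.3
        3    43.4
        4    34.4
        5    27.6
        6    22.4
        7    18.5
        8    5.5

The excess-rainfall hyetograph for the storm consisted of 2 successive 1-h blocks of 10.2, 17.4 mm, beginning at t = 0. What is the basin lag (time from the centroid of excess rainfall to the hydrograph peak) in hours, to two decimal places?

t_L ≈ 0.87 h

Centroid of excess rainfall: t_c = Σ P_i·t̄_i / ΣP_i = 1.1304 h (block centres at 0.5, 1.5 h).
Hydrograph peak occurs at t = 2 h, so basin lag t_L = 2 − 1.1304 = 0.87 h.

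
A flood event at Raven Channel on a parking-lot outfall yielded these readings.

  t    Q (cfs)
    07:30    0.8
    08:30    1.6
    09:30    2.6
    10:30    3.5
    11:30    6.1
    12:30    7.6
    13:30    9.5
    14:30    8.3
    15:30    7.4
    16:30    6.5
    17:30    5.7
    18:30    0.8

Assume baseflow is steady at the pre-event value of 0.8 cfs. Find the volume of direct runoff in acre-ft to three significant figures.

V ≈ 4.20 acre-ft

Direct-runoff ordinates (Q − Q_b): 0.0, 0.8, 1.8, 2.7, 5.3, 6.8, 8.7, 7.5, 6.6, 5.7, 4.9, 0.0 cfs.
ΣQ_DR = 50.80 cfs.
With Δt = 1 h = 3600 s, V = ΣQ_DR · Δt = 50.80 × 3600 = 1.83 × 10^5 ft³ = 4.20 acre-ft.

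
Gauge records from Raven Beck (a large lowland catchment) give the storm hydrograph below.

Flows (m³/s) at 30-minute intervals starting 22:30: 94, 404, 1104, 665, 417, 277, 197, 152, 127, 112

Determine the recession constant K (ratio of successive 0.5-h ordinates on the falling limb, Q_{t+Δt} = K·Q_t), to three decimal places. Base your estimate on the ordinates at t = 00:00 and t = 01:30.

K ≈ 0.667

Using the recession-limb readings at t = 00:00 and t = 01:30: Q falls from 665 to 197 m³/s over 3 intervals.
K = (Q₂/Q₁)^(1/3) = (197/665)^(1/3) = 0.667.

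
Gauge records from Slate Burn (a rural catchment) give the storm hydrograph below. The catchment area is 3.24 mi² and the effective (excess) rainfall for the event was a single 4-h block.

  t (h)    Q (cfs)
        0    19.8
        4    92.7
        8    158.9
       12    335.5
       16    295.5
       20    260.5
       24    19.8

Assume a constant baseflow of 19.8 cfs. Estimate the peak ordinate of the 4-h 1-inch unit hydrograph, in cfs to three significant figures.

Direct runoff: 0.0, 72.9, 139.1, 315.7, 275.7, 240.7, 0.0 cfs; ΣQ_DR = 1044 cfs, peak = 315.7 cfs.
Runoff depth d = ΣQ_DR·Δt / A = 1044 × 14400 / (3.24 mi²) = 1.997 in.
The 1-inch UH is the DRH scaled by (1 in)/d, so U_p = 315.7 × 1/1.997 = 158 cfs.

U_p ≈ 158 cfs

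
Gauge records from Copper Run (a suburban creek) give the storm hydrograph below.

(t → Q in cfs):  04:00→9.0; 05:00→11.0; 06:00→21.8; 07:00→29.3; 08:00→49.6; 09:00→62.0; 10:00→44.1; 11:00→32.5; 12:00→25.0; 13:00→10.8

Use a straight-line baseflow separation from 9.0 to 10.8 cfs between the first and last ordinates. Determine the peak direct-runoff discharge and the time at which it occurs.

Subtracting baseflow gives direct-runoff ordinates: 0.00, 1.80, 12.40, 19.70, 39.80, 52.00, 33.90, 22.10, 14.40, 0.00 cfs.
The maximum is 52.00 cfs, occurring at the reading for t = 09:00.

Q_p = 52.00 cfs at t = 09:00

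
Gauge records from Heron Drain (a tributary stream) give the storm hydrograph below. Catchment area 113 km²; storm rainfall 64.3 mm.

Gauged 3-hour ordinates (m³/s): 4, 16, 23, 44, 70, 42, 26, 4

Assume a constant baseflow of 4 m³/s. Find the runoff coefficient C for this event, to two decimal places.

C ≈ 0.29

ΣQ_DR = 197.0 m³/s; V = ΣQ_DR·Δt = 2.128 × 10^6 m³.
Runoff depth d = V / A = 18.83 mm.
C = d / P = 18.83 / 64.3 = 0.29.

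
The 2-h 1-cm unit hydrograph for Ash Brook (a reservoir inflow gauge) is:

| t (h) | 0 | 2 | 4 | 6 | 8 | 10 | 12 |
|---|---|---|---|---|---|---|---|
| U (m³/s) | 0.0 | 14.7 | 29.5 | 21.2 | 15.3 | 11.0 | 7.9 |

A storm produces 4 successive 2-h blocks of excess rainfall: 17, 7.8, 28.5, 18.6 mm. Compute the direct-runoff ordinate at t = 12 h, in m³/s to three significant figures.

By discrete convolution, Q_j = Σ (P_i / 10 mm) · U_{j−i}.
At t = 12 h (j=6): Q = (17/10)·7.9 + (7.8/10)·11.0 + (28.5/10)·15.3 + (18.6/10)·21.2 = 105 m³/s.

Q ≈ 105 m³/s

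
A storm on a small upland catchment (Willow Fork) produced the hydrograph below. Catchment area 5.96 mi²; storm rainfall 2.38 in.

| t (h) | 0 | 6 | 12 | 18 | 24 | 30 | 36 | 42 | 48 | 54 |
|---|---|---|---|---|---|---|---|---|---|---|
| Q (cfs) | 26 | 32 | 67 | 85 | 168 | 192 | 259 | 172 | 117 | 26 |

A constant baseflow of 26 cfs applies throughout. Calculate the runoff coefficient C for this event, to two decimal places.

ΣQ_DR = 884.0 cfs; V = ΣQ_DR·Δt = 1.909 × 10^7 ft³.
Runoff depth d = V / A = 1.379 in.
C = d / P = 1.379 / 2.38 = 0.58.

C ≈ 0.58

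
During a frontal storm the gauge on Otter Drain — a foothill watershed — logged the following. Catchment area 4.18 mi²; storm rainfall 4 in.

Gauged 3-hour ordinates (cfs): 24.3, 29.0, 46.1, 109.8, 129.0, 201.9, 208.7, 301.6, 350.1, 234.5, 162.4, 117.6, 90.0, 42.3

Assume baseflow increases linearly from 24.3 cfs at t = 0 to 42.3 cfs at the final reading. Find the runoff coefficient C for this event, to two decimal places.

ΣQ_DR = 1581 cfs; V = ΣQ_DR·Δt = 1.708 × 10^7 ft³.
Runoff depth d = V / A = 1.758 in.
C = d / P = 1.758 / 4 = 0.44.

C ≈ 0.44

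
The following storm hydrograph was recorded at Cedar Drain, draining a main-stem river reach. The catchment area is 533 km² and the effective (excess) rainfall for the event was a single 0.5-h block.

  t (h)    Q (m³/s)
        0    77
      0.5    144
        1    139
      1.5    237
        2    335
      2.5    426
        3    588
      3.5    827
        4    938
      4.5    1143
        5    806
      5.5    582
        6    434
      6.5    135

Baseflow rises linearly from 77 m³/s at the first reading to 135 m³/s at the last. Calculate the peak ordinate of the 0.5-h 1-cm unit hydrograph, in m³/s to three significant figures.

Direct runoff: 0.00, 62.54, 53.08, 146.62, 240.15, 326.69, 484.23, 718.77, 825.31, 1025.85, 684.38, 455.92, 303.46, 0.00 m³/s; ΣQ_DR = 5327 m³/s, peak = 1025.85 m³/s.
Runoff depth d = ΣQ_DR·Δt / A = 5327 × 1800 / (533 km²) = 17.99 mm.
The 1-cm UH is the DRH scaled by (10 mm)/d, so U_p = 1025.85 × 10/17.99 = 570 m³/s.

U_p ≈ 570 m³/s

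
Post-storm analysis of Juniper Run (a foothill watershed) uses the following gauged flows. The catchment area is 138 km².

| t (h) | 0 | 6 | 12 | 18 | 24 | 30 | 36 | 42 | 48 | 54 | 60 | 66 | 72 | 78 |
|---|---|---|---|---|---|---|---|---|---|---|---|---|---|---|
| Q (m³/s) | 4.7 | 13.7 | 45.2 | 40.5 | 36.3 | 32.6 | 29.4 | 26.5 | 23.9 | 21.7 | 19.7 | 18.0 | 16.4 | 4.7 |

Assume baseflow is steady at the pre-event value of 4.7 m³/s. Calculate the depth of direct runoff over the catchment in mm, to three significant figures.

d ≈ 41.9 mm

Direct runoff: 0.0, 9.0, 40.5, 35.8, 31.6, 27.9, 24.7, 21.8, 19.2, 17.0, 15.0, 13.3, 11.7, 0.0 m³/s; ΣQ_DR = 267.5 m³/s.
V = ΣQ_DR · Δt = 267.5 × 21600 s = 5.778 × 10^6 m³.
Over A = 138 km², depth = V / A = 41.9 mm.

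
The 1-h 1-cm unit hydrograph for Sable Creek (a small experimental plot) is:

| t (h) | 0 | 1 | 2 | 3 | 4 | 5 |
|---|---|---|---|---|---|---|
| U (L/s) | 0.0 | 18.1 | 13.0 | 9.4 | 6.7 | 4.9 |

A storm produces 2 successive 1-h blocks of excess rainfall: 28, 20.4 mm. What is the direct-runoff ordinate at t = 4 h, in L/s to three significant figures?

Q ≈ 37.9 L/s

By discrete convolution, Q_j = Σ (P_i / 10 mm) · U_{j−i}.
At t = 4 h (j=4): Q = (28/10)·6.7 + (20.4/10)·9.4 = 37.9 L/s.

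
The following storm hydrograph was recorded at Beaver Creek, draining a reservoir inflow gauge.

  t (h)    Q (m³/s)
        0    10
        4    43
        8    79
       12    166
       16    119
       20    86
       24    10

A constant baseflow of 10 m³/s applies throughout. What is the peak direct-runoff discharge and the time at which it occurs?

Subtracting baseflow gives direct-runoff ordinates: 0.0, 33.0, 69.0, 156.0, 109.0, 76.0, 0.0 m³/s.
The maximum is 156.0 m³/s, occurring at the reading for t = 12 h.

Q_p = 156.0 m³/s at t = 12 h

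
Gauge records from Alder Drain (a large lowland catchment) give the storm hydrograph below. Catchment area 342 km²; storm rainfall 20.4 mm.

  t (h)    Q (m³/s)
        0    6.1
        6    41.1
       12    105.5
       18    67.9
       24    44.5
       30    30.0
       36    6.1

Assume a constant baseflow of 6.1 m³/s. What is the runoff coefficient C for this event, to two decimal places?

C ≈ 0.80

ΣQ_DR = 258.5 m³/s; V = ΣQ_DR·Δt = 5.584 × 10^6 m³.
Runoff depth d = V / A = 16.33 mm.
C = d / P = 16.33 / 20.4 = 0.80.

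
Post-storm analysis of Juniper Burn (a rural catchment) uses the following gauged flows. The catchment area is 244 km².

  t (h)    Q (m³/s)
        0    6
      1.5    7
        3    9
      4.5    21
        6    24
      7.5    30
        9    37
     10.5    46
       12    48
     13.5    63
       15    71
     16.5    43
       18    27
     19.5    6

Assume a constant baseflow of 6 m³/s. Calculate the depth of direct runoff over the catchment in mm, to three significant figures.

Direct runoff: 0.0, 1.0, 3.0, 15.0, 18.0, 24.0, 31.0, 40.0, 42.0, 57.0, 65.0, 37.0, 21.0, 0.0 m³/s; ΣQ_DR = 354.0 m³/s.
V = ΣQ_DR · Δt = 354.0 × 5400 s = 1.912 × 10^6 m³.
Over A = 244 km², depth = V / A = 7.83 mm.

d ≈ 7.83 mm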